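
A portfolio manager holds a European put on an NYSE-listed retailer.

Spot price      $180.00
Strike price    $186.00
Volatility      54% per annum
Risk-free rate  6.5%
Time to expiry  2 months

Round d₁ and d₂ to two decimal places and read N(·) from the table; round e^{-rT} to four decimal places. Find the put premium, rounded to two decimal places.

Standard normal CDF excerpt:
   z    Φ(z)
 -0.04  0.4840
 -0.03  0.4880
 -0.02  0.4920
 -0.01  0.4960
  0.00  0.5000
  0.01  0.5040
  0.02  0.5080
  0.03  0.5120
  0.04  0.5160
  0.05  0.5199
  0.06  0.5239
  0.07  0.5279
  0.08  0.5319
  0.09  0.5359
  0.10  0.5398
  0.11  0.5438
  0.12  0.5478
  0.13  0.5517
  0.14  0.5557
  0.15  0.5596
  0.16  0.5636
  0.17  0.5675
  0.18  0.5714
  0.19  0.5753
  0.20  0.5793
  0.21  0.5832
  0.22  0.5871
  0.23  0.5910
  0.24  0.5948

σ√T = 0.54·√0.1667 = 0.2205
d₁ = [ln(180/186) + (0.065 + 0.54²/2)·0.1667] / 0.2205 = [-0.0328 + 0.0351] / 0.2205 = 0.0106 which rounds to 0.01
d₂ = d₁ − σ√T = 0.0106 − 0.2205 = -0.2098 which rounds to -0.21
exp(−rT) = exp(−0.065·0.1667) = 0.9892
N(−d₂) = N(0.21) = 0.5832;  N(−d₁) = N(-0.01) = 0.4960
P = 186·0.9892·0.5832 − 180·0.4960 = 107.3037 − 89.2800 = 18.0237

$18.02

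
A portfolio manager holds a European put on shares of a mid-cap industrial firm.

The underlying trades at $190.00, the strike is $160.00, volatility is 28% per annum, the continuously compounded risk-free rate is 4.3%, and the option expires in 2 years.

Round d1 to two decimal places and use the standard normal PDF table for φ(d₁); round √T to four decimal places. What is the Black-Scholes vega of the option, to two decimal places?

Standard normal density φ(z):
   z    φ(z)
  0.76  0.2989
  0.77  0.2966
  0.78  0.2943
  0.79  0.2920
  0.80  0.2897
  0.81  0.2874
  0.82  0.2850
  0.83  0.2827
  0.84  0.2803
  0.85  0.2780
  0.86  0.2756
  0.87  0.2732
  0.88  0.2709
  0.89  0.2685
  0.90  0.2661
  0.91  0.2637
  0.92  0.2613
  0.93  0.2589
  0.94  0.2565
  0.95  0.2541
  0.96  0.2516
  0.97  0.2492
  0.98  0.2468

σ√T = 0.28·√2 = 0.3960
d₁ = [ln(190/160) + (0.043 + 0.28²/2)·2] / 0.3960 = [0.1719 + 0.1644] / 0.3960 = 0.8492 → 0.85
√T = √2 = 1.4142
φ(d₁) = φ(0.85) = 0.2780
vega = S·φ(d₁)·√T = 190·0.2780·1.4142 = 74.6980

74.70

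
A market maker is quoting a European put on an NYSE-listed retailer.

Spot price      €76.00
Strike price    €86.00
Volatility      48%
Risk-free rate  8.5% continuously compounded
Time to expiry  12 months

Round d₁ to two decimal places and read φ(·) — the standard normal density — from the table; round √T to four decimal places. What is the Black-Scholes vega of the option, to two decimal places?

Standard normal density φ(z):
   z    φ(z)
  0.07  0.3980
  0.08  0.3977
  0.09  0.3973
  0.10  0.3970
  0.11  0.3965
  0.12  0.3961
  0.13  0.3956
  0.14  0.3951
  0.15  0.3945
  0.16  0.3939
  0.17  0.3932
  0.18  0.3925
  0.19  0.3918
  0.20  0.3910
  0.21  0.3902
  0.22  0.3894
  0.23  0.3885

σ√T = 0.48 × 1.0000 = 0.4800
d₁ = [ln(76/86) + (0.085 + 0.48²/2)·1] / 0.4800 = [-0.1236 + 0.2002] / 0.4800 = 0.1596 → 0.16
√T = √1 = 1.0000
φ(d₁) = φ(0.16) = 0.3939
vega = S·φ(d₁)·√T = 76·0.3939·1.0000 = 29.9364

29.94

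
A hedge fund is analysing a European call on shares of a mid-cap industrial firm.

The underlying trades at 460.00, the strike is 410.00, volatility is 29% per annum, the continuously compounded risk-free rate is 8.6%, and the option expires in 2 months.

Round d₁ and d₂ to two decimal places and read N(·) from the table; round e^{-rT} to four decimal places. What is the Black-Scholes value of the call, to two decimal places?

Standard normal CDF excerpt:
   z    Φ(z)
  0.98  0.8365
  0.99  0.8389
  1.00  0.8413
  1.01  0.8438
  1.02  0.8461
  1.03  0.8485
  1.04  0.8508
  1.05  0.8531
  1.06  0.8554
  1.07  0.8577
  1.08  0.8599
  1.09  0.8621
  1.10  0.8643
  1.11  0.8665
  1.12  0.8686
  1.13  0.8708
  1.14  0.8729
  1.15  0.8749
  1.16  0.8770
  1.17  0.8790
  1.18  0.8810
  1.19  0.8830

T = 0.1667;  σ√T = 0.1184
d₁ = [ln(460/410) + (0.086 + 0.29²/2)·0.1667] / 0.1184 = [0.1151 + 0.0213] / 0.1184 = 1.1522 ⇒ 1.15
d₂ = d₁ − σ√T = 1.1522 − 0.1184 = 1.0338 ⇒ 1.03
e^(−rT) = e^(−0.086·0.1667) = 0.9858
C = 460·N(1.15) − 410·0.9858·N(1.03) = 460·0.8749 − 410·0.9858·0.8485 = 402.4540 − 342.9450 = 59.5090

59.51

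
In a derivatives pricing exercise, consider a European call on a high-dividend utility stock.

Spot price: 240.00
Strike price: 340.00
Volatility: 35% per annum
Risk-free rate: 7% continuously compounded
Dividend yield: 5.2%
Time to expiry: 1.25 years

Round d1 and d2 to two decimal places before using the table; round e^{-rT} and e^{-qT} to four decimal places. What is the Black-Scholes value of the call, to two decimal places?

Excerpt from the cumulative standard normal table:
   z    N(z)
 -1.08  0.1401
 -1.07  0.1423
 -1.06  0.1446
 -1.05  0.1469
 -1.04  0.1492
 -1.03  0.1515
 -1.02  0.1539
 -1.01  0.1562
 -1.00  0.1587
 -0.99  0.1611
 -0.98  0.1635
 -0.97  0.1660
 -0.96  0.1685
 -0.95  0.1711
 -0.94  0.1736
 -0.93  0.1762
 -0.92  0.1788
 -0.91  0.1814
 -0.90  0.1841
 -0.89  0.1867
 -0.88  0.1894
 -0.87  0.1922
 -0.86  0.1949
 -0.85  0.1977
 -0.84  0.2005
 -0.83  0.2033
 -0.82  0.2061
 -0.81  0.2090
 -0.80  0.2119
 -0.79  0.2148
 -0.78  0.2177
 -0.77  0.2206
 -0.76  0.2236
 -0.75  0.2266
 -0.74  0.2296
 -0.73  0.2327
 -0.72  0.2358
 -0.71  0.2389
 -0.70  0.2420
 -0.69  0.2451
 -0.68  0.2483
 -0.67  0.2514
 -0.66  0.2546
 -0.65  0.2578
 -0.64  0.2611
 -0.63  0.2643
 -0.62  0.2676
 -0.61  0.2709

T = 1.25;  σ√T = 0.3913
ln(S/K) + (r − q + σ²/2)T = ln(240/340) + (0.07 − 0.052 + 0.35²/2)·1.25 = -0.3483 + 0.0991 = -0.2492
d₁ = -0.2492 / 0.3913 = -0.6369 ⇒ -0.64
d₂ = d₁ − σ√T = -0.6369 − 0.3913 = -1.0283 ⇒ -1.03
exp(−qT) = exp(−0.052·1.25) = 0.9371;  exp(−rT) = exp(−0.07·1.25) = 0.9162
N(d₁) = N(-0.64) = 0.2611;  N(d₂) = N(-1.03) = 0.1515
C = 240·0.9371·0.2611 − 340·0.9162·0.1515 = 58.7224 − 47.1935 = 11.5290

11.53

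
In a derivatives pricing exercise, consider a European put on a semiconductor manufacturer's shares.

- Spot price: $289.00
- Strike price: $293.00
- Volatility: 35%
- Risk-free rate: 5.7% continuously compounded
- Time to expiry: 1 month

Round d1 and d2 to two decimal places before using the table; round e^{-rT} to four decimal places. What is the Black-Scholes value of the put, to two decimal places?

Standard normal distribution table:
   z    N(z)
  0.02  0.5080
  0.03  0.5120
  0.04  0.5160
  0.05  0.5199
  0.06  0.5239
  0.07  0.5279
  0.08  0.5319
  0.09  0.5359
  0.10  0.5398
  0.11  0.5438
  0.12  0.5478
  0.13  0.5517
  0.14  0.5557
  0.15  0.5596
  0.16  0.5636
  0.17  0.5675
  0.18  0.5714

σ√T = 0.35 × 0.2887 = 0.1010
d₁ = [ln(289/293) + (0.057 + 0.35²/2)·0.08333] / 0.1010 = [-0.0137 + 0.0099] / 0.1010 = -0.0385 → -0.04
d₂ = d₁ − σ√T = -0.0385 − 0.1010 = -0.1396 → -0.14
exp(−rT) = exp(−0.057·0.08333) = 0.9953
P = 293·0.9953·N(0.14) − 289·N(0.04) = 293·0.9953·0.5557 − 289·0.5160 = 162.0548 − 149.1240 = 12.9308

$12.93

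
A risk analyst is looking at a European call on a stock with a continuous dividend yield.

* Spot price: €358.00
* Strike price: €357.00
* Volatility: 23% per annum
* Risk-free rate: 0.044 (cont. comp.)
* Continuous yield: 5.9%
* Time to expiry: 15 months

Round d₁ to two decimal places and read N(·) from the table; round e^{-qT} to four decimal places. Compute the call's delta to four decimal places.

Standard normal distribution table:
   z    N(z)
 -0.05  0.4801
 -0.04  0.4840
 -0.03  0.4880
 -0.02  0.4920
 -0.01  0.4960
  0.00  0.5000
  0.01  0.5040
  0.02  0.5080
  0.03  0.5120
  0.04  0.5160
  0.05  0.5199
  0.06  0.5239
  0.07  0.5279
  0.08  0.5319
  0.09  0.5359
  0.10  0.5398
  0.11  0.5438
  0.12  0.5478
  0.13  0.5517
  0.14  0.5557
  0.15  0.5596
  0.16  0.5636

σ√T = 0.23·√1.25 = 0.2571
d₁ = [ln(358/357) + (0.044 − 0.059 + 0.23²/2)·1.25] / 0.2571 = [0.0028 + 0.0143] / 0.2571 = 0.0665 → 0.07
N(d₁) = N(0.07) = 0.5279
Δ_call = e^(−qT)·N(d₁) = 0.9289·0.5279 = 0.4904

0.4904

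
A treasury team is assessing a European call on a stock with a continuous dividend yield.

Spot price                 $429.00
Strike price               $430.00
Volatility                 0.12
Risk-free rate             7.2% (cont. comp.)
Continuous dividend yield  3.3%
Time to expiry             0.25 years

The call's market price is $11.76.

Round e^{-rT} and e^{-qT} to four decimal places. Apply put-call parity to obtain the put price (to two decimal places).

$8.62

e^(−qT) = e^(−0.033·0.25) = 0.9918;  e^(−rT) = e^(−0.072·0.25) = 0.9822
Put-call parity: C − P = S·e^(−qT) − K·e^(−rT) = 429·0.9918 − 430·0.9822 = 425.4822 − 422.3460 = 3.1362
P = C − (C − P) = 11.76 − (3.1362) = 8.6238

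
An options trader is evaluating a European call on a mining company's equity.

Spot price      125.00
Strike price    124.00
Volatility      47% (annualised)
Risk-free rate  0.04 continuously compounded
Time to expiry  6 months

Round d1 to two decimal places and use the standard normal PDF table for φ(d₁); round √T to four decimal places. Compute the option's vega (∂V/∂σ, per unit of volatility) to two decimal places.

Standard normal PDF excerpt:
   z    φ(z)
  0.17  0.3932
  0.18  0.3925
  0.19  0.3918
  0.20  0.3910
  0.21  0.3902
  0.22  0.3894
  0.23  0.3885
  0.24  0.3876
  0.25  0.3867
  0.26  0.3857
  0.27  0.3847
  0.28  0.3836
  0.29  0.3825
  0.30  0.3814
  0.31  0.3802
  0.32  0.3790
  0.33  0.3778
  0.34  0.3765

σ√T = 0.47·√0.5 = 0.3323
d₁ = [ln(125/124) + (0.04 + 0.47²/2)·0.5] / 0.3323 = [0.0080 + 0.0752] / 0.3323 = 0.2505 ⇒ 0.25
√T = √0.5 = 0.7071
φ(d₁) = φ(0.25) = 0.3867
vega = S·φ(d₁)·√T = 125·0.3867·0.7071 = 34.1794

34.18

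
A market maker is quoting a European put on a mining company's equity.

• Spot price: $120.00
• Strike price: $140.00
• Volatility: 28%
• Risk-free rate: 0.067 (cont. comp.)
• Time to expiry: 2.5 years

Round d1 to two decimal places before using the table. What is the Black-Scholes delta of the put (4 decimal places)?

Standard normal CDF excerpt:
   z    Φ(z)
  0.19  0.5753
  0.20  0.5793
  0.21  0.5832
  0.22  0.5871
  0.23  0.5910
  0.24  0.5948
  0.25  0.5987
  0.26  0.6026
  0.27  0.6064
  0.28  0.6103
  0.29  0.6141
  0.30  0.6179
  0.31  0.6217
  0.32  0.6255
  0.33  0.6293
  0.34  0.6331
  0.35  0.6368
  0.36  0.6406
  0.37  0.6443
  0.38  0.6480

σ√T = 0.28 × 1.5811 = 0.4427
d₁ = [ln(120/140) + (0.067 + 0.28²/2)·2.5] / 0.4427 = [-0.1542 + 0.2655] / 0.4427 = 0.2515 ⇒ 0.25
N(d₁) = N(0.25) = 0.5987
Δ_put = N(d₁) − 1 = 0.5987 − 1 = -0.4013

-0.4013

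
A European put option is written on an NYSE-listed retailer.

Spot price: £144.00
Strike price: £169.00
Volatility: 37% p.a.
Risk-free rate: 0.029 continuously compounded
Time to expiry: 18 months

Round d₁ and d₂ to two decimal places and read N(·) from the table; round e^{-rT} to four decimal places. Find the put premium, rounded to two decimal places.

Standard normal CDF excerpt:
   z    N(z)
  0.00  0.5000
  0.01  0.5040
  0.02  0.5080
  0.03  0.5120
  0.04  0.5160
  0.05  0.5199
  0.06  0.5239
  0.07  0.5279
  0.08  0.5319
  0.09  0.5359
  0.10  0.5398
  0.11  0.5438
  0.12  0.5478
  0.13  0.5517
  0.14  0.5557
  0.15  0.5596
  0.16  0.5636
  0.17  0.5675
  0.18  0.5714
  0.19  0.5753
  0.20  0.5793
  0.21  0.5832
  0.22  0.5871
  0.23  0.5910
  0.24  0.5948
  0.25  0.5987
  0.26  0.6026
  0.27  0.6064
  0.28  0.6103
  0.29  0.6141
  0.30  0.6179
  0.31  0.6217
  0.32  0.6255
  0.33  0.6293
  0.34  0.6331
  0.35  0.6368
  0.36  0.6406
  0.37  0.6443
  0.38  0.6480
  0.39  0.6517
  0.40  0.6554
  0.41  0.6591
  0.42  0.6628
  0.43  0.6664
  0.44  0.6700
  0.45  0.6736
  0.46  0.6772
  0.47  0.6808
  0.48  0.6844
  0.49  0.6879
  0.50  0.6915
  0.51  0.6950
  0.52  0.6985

£37.01

σ√T = 0.37 × 1.2247 = 0.4532
ln(S/K) + (r + σ²/2)T = ln(144/169) + (0.029 + 0.37²/2)·1.5 = -0.1601 + 0.1462 = -0.0139
d₁ = -0.0139 / 0.4532 = -0.0307 ≈ -0.03
d₂ = d₁ − σ√T = -0.0307 − 0.4532 = -0.4839 ≈ -0.48
exp(−rT) = exp(−0.029·1.5) = 0.9574
N(−d₂) = N(0.48) = 0.6844;  N(−d₁) = N(0.03) = 0.5120
P = 169·0.9574·0.6844 − 144·0.5120 = 110.7363 − 73.7280 = 37.0083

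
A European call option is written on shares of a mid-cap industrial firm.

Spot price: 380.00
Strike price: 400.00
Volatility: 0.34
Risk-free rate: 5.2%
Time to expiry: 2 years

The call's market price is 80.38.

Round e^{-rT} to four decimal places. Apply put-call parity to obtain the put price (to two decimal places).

60.86

exp(−rT) = exp(−0.052·2) = 0.9012
Put-call parity: C − P = S − K·e^(−rT) = 380 − 400·0.9012 = 380 − 360.4800 = 19.5200
P = C − (C − P) = 80.38 − (19.5200) = 60.8600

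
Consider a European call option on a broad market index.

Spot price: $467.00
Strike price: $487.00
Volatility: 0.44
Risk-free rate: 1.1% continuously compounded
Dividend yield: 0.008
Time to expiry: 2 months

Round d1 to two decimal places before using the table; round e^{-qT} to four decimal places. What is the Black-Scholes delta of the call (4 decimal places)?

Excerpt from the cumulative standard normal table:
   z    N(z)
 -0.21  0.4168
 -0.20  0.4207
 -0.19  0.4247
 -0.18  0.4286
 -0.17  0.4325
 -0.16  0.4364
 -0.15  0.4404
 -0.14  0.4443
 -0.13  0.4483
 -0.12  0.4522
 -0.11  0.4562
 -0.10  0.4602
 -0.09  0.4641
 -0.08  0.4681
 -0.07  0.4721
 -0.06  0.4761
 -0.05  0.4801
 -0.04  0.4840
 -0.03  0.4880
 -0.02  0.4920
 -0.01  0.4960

T = 0.1667;  σ√T = 0.1796
d₁ = [ln(467/487) + (0.011 − 0.008 + 0.44²/2)·0.1667] / 0.1796 = [-0.0419 + 0.0166] / 0.1796 = -0.1409 ⇒ -0.14
N(d₁) = N(-0.14) = 0.4443
Δ_call = exp(−qT)·N(d₁) = 0.9987·0.4443 = 0.4437

0.4437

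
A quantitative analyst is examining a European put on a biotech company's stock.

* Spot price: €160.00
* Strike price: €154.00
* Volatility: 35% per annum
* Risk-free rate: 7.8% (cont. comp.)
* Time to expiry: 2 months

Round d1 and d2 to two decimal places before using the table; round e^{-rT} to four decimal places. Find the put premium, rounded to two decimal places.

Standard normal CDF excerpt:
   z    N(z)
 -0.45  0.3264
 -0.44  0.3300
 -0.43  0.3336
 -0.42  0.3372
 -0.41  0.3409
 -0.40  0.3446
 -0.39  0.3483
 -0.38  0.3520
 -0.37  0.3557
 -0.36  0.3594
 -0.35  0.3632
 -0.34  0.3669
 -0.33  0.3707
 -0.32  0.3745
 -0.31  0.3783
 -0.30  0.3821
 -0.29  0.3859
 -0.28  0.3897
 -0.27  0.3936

σ√T = 0.35 × 0.4082 = 0.1429
d₁ = [ln(160/154) + (0.078 + 0.35²/2)·0.1667] / 0.1429 = [0.0382 + 0.0232] / 0.1429 = 0.4299 ≈ 0.43
d₂ = d₁ − σ√T = 0.4299 − 0.1429 = 0.2870 ≈ 0.29
e^(−rT) = e^(−0.078·0.1667) = 0.9871
N(−d₂) = N(-0.29) = 0.3859;  N(−d₁) = N(-0.43) = 0.3336
P = 154·0.9871·0.3859 − 160·0.3336 = 58.6620 − 53.3760 = 5.2860

€5.29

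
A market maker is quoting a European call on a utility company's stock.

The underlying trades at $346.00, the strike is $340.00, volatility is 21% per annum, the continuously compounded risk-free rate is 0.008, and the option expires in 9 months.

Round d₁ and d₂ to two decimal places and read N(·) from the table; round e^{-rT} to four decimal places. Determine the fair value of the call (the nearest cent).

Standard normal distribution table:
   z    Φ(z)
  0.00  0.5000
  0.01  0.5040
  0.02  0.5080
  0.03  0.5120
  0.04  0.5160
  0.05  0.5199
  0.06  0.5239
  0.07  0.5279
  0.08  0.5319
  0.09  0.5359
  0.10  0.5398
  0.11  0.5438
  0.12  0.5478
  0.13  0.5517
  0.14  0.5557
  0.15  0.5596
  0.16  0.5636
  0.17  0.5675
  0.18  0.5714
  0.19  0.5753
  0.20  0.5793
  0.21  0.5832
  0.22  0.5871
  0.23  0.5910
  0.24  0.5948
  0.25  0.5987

σ√T = 0.21 × 0.8660 = 0.1819
ln(S/K) + (r + σ²/2)T = ln(346/340) + (0.008 + 0.21²/2)·0.75 = 0.0175 + 0.0225 = 0.0400
d₁ = 0.0400 / 0.1819 = 0.2201 which rounds to 0.22
d₂ = d₁ − σ√T = 0.2201 − 0.1819 = 0.0382 which rounds to 0.04
e^(−rT) = e^(−0.008·0.75) = 0.9940
C = 346·N(0.22) − 340·0.9940·N(0.04) = 346·0.5871 − 340·0.9940·0.5160 = 203.1366 − 174.3874 = 28.7492

$28.75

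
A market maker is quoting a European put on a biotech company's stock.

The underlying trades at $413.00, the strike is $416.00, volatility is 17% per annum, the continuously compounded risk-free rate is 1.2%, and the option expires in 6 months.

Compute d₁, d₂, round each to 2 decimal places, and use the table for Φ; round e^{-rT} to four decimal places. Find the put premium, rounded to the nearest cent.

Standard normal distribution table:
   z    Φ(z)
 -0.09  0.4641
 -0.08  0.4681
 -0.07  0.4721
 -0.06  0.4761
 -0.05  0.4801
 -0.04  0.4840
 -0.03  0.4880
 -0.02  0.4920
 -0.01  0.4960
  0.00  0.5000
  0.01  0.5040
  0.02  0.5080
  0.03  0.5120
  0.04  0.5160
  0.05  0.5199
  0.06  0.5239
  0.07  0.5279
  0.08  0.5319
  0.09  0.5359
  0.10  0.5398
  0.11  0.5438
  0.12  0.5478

σ√T = 0.17·√0.5 = 0.1202
d₁ = [ln(413/416) + (0.012 + ½·0.17²)·0.5] / (σ√T) = (-0.0072 + 0.0132) / 0.1202 = 0.0498 ⇒ 0.05
d₂ = 0.0498 − 0.1202 = -0.0704 ⇒ -0.07
exp(−rT) = exp(−0.012·0.5) = 0.9940
P = 416·0.9940·N(0.07) − 413·N(-0.05) = 416·0.9940·0.5279 − 413·0.4801 = 218.2888 − 198.2813 = 20.0075

$20.01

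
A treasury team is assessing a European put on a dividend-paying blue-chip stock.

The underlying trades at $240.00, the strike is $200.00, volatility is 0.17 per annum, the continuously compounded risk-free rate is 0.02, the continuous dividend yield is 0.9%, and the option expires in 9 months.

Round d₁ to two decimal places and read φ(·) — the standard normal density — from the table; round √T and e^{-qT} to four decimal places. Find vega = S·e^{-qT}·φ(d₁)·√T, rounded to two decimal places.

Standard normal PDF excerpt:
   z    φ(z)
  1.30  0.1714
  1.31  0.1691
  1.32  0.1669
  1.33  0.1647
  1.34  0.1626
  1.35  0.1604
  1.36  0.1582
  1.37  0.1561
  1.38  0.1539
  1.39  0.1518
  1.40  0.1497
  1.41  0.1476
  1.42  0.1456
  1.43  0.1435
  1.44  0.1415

32.23

σ√T = 0.17 × 0.8660 = 0.1472
d₁ = [ln(240/200) + (0.02 − 0.009 + ½·0.17²)·0.75] / (σ√T) = (0.1823 + 0.0191) / 0.1472 = 1.3680 ≈ 1.37
√T = √0.75 = 0.8660
φ(d₁) = φ(1.37) = 0.1561
exp(−qT) = exp(−0.009·0.75) = 0.9933
vega = S·exp(−qT)·φ(d₁)·√T = 240·0.9933·0.1561·0.8660 = 32.2265
(Vega is the same for a European call and put with the same parameters.)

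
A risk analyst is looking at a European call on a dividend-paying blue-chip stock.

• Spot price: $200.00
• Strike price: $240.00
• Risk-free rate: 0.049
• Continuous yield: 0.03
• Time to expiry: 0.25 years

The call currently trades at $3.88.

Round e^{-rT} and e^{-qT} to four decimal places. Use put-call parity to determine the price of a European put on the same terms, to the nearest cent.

e^(−qT) = e^(−0.03·0.25) = 0.9925;  e^(−rT) = e^(−0.049·0.25) = 0.9878
Put-call parity: C − P = S·e^(−qT) − K·e^(−rT) = 200·0.9925 − 240·0.9878 = 198.5000 − 237.0720 = -38.5720
P = C − (C − P) = 3.88 − (-38.5720) = 42.4520

$42.45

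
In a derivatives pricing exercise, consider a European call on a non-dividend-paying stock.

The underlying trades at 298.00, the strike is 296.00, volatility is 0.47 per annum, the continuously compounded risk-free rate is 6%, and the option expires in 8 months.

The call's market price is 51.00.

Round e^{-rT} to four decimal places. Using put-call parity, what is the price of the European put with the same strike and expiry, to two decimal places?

exp(−rT) = exp(−0.06·0.6667) = 0.9608
Put-call parity: C − P = S − K·e^(−rT) = 298 − 296·0.9608 = 298 − 284.3968 = 13.6032
P = C − (C − P) = 51.00 − (13.6032) = 37.3968

37.40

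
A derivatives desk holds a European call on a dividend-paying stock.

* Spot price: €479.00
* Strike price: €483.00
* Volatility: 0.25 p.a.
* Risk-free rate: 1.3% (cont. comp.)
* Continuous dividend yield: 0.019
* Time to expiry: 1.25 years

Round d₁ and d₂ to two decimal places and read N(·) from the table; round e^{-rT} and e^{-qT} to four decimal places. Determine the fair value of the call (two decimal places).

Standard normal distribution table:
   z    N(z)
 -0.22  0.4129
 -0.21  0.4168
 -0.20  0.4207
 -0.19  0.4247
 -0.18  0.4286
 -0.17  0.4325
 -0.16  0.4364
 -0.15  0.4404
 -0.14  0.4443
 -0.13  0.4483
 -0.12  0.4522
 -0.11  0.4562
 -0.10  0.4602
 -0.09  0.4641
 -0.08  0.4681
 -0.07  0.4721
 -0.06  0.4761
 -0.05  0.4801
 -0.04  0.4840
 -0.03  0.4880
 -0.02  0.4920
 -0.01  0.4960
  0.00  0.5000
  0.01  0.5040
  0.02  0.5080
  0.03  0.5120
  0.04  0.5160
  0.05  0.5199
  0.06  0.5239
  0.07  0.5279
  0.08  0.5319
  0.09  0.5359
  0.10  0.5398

T = 1.25;  σ√T = 0.2795
d₁ = [ln(479/483) + (0.013 − 0.019 + 0.25²/2)·1.25] / 0.2795 = [-0.0083 + 0.0316] / 0.2795 = 0.0832 ⇒ 0.08
d₂ = d₁ − σ√T = 0.0832 − 0.2795 = -0.1963 ⇒ -0.20
exp(−qT) = exp(−0.019·1.25) = 0.9765;  exp(−rT) = exp(−0.013·1.25) = 0.9839
C = 479·0.9765·N(0.08) − 483·0.9839·N(-0.20) = 479·0.9765·0.5319 − 483·0.9839·0.4207 = 248.7928 − 199.9266 = 48.8662

€48.87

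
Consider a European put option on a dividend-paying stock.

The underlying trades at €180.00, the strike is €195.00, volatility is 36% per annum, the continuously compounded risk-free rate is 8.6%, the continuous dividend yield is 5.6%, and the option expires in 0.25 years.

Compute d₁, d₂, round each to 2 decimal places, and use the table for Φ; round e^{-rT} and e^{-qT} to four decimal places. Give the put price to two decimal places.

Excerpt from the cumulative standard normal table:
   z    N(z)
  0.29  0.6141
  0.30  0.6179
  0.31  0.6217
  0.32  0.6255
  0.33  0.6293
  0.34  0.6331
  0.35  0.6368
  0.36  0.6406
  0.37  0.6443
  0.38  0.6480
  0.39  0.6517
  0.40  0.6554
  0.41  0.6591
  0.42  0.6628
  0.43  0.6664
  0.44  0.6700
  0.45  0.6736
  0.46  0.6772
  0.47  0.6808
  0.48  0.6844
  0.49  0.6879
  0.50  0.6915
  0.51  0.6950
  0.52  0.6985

T = 0.25;  σ√T = 0.1800
d₁ = [ln(180/195) + (0.086 − 0.056 + 0.36²/2)·0.25] / 0.1800 = [-0.0800 + 0.0237] / 0.1800 = -0.3130 which rounds to -0.31
d₂ = d₁ − σ√T = -0.3130 − 0.1800 = -0.4930 which rounds to -0.49
exp(−qT) = exp(−0.056·0.25) = 0.9861;  exp(−rT) = exp(−0.086·0.25) = 0.9787
N(−d₂) = N(0.49) = 0.6879;  N(−d₁) = N(0.31) = 0.6217
P = 195·0.9787·0.6879 − 180·0.9861·0.6217 = 131.2833 − 110.3505 = 20.9328

€20.93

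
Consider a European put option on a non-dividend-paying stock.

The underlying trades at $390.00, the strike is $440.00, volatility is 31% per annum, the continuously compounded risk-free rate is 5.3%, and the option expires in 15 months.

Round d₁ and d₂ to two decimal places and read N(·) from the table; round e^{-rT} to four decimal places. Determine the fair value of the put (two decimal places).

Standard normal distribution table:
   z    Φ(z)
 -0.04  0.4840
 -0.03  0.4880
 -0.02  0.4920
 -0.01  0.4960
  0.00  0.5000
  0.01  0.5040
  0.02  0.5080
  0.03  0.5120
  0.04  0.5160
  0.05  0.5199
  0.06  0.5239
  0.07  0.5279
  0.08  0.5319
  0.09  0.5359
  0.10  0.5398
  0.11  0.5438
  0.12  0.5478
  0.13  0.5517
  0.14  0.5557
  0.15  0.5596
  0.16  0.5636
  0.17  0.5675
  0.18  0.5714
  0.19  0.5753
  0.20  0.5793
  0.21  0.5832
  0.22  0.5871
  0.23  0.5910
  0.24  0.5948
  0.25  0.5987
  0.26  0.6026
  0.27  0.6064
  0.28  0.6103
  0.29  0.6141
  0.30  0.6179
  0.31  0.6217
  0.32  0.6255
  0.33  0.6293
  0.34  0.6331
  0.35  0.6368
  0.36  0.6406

σ√T = 0.31 × 1.1180 = 0.3466
d₁ = [ln(390/440) + (0.053 + 0.31²/2)·1.25] / 0.3466 = [-0.1206 + 0.1263] / 0.3466 = 0.0164 ⇒ 0.02
d₂ = d₁ − σ√T = 0.0164 − 0.3466 = -0.3302 ⇒ -0.33
exp(−rT) = exp(−0.053·1.25) = 0.9359
P = 440·0.9359·N(0.33) − 390·N(-0.02) = 440·0.9359·0.6293 − 390·0.4920 = 259.1432 − 191.8800 = 67.2632

$67.26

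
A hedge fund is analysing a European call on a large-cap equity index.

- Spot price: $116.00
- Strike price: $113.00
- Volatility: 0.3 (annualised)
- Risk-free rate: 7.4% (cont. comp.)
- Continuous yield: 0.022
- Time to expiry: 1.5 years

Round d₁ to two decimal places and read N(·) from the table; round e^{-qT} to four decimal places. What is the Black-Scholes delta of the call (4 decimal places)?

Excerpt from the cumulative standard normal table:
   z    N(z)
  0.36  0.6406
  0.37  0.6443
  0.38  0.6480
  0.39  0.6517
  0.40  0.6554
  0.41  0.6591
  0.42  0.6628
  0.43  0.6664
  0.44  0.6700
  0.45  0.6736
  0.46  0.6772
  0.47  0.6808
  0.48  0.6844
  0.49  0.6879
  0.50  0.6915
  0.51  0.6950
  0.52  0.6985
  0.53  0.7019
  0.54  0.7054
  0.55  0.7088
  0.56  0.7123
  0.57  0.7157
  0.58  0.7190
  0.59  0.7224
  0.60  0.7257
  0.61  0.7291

σ√T = 0.3·√1.5 = 0.3674
d₁ = [ln(116/113) + (0.074 − 0.022 + 0.3²/2)·1.5] / 0.3674 = [0.0262 + 0.1455] / 0.3674 = 0.4673 ≈ 0.47
N(d₁) = N(0.47) = 0.6808
Δ_call = e^(−qT)·N(d₁) = 0.9675·0.6808 = 0.6587

0.6587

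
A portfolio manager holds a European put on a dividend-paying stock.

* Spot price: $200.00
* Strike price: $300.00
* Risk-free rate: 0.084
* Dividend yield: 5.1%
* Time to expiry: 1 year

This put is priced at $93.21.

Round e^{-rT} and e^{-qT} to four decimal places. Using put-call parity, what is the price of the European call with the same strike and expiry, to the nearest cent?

exp(−qT) = exp(−0.051·1) = 0.9503;  exp(−rT) = exp(−0.084·1) = 0.9194
Put-call parity: C − P = S·e^(−qT) − K·e^(−rT) = 200·0.9503 − 300·0.9194 = 190.0600 − 275.8200 = -85.7600
C = P + (C − P) = 93.21 + (-85.7600) = 7.4500

$7.45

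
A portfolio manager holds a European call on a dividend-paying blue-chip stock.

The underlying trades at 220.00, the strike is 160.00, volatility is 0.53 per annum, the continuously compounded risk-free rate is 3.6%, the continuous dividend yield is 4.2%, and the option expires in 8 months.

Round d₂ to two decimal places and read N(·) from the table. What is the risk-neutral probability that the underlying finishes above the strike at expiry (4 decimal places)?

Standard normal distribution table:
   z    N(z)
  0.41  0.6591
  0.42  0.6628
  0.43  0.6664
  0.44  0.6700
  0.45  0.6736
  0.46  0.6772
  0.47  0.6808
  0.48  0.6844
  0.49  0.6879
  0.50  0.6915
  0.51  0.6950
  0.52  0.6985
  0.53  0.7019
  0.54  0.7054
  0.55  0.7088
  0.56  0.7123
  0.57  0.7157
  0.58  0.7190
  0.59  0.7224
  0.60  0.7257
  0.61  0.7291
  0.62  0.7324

σ√T = 0.53·√0.6667 = 0.4327
d₁ = [ln(220/160) + (0.036 − 0.042 + 0.53²/2)·0.6667] / 0.4327 = [0.3185 + 0.0896] / 0.4327 = 0.9430 which rounds to 0.94
d₂ = d₁ − σ√T = 0.9430 − 0.4327 = 0.5103 which rounds to 0.51
Risk-neutral Pr[S_T > K] = N(d₂) = N(0.51) = 0.6950

0.6950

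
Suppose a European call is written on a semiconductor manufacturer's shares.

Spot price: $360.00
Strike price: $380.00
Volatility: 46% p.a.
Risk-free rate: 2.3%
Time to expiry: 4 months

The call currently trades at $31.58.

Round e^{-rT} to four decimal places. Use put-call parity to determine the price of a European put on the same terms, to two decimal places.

$48.69

e^(−rT) = e^(−0.023·0.3333) = 0.9924
Put-call parity: C − P = S − K·e^(−rT) = 360 − 380·0.9924 = 360 − 377.1120 = -17.1120
P = C − (C − P) = 31.58 − (-17.1120) = 48.6920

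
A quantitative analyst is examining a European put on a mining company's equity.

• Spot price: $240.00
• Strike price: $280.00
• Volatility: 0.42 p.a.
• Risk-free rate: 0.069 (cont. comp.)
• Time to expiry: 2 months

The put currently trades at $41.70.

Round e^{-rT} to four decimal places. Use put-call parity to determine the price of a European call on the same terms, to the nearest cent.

$4.89

e^(−rT) = e^(−0.069·0.1667) = 0.9886
Put-call parity: C − P = S − K·e^(−rT) = 240 − 280·0.9886 = 240 − 276.8080 = -36.8080
C = P + (C − P) = 41.70 + (-36.8080) = 4.8920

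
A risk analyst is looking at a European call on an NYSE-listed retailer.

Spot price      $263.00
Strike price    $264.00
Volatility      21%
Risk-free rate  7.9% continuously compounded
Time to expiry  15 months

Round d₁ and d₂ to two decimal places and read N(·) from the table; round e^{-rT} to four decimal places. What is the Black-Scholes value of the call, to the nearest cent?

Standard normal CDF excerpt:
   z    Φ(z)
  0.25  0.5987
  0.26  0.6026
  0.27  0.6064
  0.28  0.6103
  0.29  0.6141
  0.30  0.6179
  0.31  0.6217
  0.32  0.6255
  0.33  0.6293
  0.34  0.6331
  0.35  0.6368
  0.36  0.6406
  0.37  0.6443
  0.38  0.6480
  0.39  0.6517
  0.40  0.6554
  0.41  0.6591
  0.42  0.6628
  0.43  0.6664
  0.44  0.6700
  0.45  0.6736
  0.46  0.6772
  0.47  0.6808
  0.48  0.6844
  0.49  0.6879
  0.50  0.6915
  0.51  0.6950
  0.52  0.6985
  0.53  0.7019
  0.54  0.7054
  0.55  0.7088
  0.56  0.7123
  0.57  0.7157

σ√T = 0.21 × 1.1180 = 0.2348
d₁ = [ln(263/264) + (0.079 + 0.21²/2)·1.25] / 0.2348 = [-0.0038 + 0.1263] / 0.2348 = 0.5218 which rounds to 0.52
d₂ = d₁ − σ√T = 0.5218 − 0.2348 = 0.2870 which rounds to 0.29
exp(−rT) = exp(−0.079·1.25) = 0.9060
N(d₁) = N(0.52) = 0.6985;  N(d₂) = N(0.29) = 0.6141
C = 263·0.6985 − 264·0.9060·0.6141 = 183.7055 − 146.8829 = 36.8226

$36.82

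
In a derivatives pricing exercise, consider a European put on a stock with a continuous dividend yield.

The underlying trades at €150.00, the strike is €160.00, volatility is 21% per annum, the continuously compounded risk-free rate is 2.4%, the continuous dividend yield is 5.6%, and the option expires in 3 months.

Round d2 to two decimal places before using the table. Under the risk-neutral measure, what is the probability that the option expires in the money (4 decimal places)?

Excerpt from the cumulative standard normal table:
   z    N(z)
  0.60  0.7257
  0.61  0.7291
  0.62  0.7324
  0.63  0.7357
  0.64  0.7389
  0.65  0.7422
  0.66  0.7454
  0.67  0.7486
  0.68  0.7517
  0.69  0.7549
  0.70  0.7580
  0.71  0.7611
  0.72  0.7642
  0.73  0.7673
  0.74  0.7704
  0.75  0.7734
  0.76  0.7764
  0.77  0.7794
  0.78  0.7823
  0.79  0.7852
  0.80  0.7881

0.7704

T = 0.25;  σ√T = 0.1050
d₁ = [ln(150/160) + (0.024 − 0.056 + ½·0.21²)·0.25] / (σ√T) = (-0.0645 − 0.0025) / 0.1050 = -0.6383 ⇒ -0.64
d₂ = -0.6383 − 0.1050 = -0.7433 ⇒ -0.74
Pr(exercise) under Q = N(−d₂) = N(0.74) = 0.7704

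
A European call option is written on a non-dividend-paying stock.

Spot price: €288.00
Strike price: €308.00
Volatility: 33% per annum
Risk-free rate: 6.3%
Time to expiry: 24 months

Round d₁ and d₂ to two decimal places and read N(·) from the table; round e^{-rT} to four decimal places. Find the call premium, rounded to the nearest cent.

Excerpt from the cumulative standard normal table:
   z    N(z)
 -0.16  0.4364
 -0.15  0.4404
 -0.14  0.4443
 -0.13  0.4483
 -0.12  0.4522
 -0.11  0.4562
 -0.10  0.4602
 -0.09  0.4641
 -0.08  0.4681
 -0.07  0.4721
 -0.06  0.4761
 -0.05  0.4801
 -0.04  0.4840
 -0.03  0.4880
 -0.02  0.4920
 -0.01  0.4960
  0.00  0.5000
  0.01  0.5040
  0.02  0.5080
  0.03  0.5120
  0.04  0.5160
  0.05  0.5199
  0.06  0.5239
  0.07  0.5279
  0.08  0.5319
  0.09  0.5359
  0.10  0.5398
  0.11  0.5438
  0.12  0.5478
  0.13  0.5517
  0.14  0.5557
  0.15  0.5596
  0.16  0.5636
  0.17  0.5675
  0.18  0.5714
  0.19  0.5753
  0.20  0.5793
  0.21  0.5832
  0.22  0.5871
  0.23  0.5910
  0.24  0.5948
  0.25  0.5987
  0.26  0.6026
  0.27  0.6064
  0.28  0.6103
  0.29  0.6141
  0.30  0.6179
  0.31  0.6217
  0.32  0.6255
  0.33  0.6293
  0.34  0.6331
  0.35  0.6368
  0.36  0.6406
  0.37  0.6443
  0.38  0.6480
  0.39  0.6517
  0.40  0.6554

σ√T = 0.33 × 1.4142 = 0.4667
d₁ = [ln(288/308) + (0.063 + 0.33²/2)·2] / 0.4667 = [-0.0671 + 0.2349] / 0.4667 = 0.3595 which rounds to 0.36
d₂ = d₁ − σ√T = 0.3595 − 0.4667 = -0.1072 which rounds to -0.11
e^(−rT) = e^(−0.063·2) = 0.8816
N(d₁) = N(0.36) = 0.6406;  N(d₂) = N(-0.11) = 0.4562
C = 288·0.6406 − 308·0.8816·0.4562 = 184.4928 − 123.8733 = 60.6195

€60.62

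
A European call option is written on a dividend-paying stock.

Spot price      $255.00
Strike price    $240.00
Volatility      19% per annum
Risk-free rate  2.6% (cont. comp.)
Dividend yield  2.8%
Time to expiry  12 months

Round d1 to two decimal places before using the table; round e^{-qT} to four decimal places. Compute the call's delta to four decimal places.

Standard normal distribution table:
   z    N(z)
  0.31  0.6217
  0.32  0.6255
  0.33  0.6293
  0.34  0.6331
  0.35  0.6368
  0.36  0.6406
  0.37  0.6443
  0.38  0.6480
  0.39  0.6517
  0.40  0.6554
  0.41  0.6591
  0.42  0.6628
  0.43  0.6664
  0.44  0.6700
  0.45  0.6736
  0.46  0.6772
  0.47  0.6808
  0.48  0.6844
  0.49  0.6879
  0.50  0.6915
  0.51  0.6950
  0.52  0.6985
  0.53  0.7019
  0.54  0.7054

σ√T = 0.19 × 1.0000 = 0.1900
ln(S/K) + (r − q + σ²/2)T = ln(255/240) + (0.026 − 0.028 + 0.19²/2)·1 = 0.0606 + 0.0160 = 0.0767
d₁ = 0.0767 / 0.1900 = 0.4036 ⇒ 0.40
N(d₁) = N(0.40) = 0.6554
Δ_call = e^(−qT)·N(d₁) = 0.9724·0.6554 = 0.6373

0.6373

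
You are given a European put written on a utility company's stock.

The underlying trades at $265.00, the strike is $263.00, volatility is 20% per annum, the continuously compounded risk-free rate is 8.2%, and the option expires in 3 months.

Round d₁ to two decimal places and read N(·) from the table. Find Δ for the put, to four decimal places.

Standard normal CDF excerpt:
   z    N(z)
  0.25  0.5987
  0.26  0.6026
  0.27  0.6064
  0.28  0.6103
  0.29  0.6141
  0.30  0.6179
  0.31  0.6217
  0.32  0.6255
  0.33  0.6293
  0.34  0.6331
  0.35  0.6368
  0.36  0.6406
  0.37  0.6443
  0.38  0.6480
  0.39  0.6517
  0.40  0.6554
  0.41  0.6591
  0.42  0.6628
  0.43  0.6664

-0.3707

T = 0.25;  σ√T = 0.1000
d₁ = [ln(265/263) + (0.082 + 0.2²/2)·0.25] / 0.1000 = [0.0076 + 0.0255] / 0.1000 = 0.3308 → 0.33
N(d₁) = N(0.33) = 0.6293
Δ_put = N(d₁) − 1 = 0.6293 − 1 = -0.3707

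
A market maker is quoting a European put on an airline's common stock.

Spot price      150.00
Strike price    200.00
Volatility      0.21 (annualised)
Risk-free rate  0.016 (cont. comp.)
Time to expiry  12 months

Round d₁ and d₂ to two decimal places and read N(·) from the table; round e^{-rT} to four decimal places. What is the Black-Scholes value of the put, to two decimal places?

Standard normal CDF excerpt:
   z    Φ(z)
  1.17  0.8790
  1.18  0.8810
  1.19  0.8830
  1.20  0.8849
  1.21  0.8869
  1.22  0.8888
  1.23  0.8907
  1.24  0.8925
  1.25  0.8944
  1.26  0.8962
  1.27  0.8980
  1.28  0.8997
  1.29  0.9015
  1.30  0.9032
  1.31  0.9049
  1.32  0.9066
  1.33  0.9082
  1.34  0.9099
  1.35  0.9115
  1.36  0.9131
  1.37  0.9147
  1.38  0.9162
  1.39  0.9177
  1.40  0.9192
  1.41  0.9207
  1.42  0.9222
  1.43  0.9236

48.47

σ√T = 0.21 × 1.0000 = 0.2100
d₁ = [ln(150/200) + (0.016 + ½·0.21²)·1] / (σ√T) = (-0.2877 + 0.0381) / 0.2100 = -1.1887 → -1.19
d₂ = -1.1887 − 0.2100 = -1.3987 → -1.40
exp(−rT) = exp(−0.016·1) = 0.9841
N(−d₂) = N(1.40) = 0.9192;  N(−d₁) = N(1.19) = 0.8830
P = 200·0.9841·0.9192 − 150·0.8830 = 180.9169 − 132.4500 = 48.4669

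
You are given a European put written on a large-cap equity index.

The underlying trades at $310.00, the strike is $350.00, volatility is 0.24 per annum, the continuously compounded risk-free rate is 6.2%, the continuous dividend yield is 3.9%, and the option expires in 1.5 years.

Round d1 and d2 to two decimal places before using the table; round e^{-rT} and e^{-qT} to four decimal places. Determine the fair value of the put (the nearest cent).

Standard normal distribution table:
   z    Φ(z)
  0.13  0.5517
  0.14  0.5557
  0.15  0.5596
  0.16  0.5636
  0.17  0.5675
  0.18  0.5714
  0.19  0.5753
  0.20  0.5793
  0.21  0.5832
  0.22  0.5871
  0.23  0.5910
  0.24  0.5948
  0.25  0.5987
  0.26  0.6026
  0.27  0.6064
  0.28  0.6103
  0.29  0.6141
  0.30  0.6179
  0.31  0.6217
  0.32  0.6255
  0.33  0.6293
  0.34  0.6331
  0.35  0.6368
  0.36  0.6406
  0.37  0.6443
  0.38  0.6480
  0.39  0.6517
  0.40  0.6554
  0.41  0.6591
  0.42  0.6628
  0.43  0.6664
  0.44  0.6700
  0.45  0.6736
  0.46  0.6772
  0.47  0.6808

$50.05

σ√T = 0.24 × 1.2247 = 0.2939
d₁ = [ln(310/350) + (0.062 − 0.039 + 0.24²/2)·1.5] / 0.2939 = [-0.1214 + 0.0777] / 0.2939 = -0.1485 ≈ -0.15
d₂ = d₁ − σ√T = -0.1485 − 0.2939 = -0.4425 ≈ -0.44
e^(−qT) = e^(−0.039·1.5) = 0.9432;  e^(−rT) = e^(−0.062·1.5) = 0.9112
P = 350·0.9112·N(0.44) − 310·0.9432·N(0.15) = 350·0.9112·0.6700 − 310·0.9432·0.5596 = 213.6764 − 163.6226 = 50.0538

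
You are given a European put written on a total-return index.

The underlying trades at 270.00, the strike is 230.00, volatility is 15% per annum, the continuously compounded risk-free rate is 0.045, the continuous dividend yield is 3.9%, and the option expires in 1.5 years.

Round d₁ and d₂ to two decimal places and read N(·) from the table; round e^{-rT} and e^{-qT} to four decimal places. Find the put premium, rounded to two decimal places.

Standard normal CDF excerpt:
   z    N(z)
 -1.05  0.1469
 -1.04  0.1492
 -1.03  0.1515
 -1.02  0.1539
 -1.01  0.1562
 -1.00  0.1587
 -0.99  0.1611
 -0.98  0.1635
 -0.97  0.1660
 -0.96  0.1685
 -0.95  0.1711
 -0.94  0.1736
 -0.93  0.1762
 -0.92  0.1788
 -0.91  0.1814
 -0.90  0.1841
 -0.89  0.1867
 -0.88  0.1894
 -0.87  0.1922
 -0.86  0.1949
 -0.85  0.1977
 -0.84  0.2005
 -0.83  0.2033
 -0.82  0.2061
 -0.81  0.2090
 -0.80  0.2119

σ√T = 0.15 × 1.2247 = 0.1837
d₁ = [ln(270/230) + (0.045 − 0.039 + 0.15²/2)·1.5] / 0.1837 = [0.1603 + 0.0259] / 0.1837 = 1.0136 which rounds to 1.01
d₂ = d₁ − σ√T = 1.0136 − 0.1837 = 0.8299 which rounds to 0.83
exp(−qT) = exp(−0.039·1.5) = 0.9432;  exp(−rT) = exp(−0.045·1.5) = 0.9347
N(−d₂) = N(-0.83) = 0.2033;  N(−d₁) = N(-1.01) = 0.1562
P = 230·0.9347·0.2033 − 270·0.9432·0.1562 = 43.7056 − 39.7785 = 3.9271

3.93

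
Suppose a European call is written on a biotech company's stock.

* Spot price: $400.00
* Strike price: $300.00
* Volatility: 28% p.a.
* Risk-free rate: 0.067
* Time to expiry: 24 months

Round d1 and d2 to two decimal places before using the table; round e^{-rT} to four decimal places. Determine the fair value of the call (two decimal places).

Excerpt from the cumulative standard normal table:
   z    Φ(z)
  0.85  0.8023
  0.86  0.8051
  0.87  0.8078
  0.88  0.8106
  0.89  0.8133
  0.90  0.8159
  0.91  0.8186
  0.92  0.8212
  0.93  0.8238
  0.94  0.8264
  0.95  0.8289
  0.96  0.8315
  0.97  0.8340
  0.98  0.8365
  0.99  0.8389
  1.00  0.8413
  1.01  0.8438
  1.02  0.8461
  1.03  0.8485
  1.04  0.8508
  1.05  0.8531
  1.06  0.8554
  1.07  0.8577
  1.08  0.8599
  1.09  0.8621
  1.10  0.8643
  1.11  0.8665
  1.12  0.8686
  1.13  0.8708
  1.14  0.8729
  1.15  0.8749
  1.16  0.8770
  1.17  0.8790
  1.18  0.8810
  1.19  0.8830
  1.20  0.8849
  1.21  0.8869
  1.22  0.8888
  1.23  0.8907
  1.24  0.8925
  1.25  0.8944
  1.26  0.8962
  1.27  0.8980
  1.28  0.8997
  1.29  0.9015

$146.53

T = 2;  σ√T = 0.3960
d₁ = [ln(400/300) + (0.067 + ½·0.28²)·2] / (σ√T) = (0.2877 + 0.2124) / 0.3960 = 1.2629 ≈ 1.26
d₂ = 1.2629 − 0.3960 = 0.8669 ≈ 0.87
e^(−rT) = e^(−0.067·2) = 0.8746
N(d₁) = N(1.26) = 0.8962;  N(d₂) = N(0.87) = 0.8078
C = 400·0.8962 − 300·0.8746·0.8078 = 358.4800 − 211.9506 = 146.5294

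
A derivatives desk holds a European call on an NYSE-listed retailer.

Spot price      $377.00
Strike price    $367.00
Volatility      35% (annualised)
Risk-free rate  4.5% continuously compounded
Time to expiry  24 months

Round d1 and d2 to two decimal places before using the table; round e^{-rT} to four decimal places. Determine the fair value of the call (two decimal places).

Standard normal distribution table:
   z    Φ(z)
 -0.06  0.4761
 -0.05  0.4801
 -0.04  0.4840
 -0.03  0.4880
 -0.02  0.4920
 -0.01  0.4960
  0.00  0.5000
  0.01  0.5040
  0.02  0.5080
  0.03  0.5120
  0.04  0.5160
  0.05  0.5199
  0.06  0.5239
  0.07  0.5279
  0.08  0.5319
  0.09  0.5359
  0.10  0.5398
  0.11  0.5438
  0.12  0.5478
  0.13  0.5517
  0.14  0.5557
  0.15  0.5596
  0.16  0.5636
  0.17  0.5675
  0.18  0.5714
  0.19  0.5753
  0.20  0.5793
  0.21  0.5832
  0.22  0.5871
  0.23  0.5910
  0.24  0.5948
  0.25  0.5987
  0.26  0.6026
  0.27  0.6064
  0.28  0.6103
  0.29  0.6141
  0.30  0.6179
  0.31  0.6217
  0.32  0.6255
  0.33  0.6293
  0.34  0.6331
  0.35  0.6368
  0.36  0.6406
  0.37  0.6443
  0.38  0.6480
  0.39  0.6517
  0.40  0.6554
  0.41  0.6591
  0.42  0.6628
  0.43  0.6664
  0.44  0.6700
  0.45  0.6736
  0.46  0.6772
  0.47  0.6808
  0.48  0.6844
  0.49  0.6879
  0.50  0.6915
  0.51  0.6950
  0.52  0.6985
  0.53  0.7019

σ√T = 0.35·√2 = 0.4950
d₁ = [ln(377/367) + (0.045 + 0.35²/2)·2] / 0.4950 = [0.0269 + 0.2125] / 0.4950 = 0.4836 which rounds to 0.48
d₂ = d₁ − σ√T = 0.4836 − 0.4950 = -0.0113 which rounds to -0.01
exp(−rT) = exp(−0.045·2) = 0.9139
C = 377·N(0.48) − 367·0.9139·N(-0.01) = 377·0.6844 − 367·0.9139·0.4960 = 258.0188 − 166.3590 = 91.6598

$91.66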